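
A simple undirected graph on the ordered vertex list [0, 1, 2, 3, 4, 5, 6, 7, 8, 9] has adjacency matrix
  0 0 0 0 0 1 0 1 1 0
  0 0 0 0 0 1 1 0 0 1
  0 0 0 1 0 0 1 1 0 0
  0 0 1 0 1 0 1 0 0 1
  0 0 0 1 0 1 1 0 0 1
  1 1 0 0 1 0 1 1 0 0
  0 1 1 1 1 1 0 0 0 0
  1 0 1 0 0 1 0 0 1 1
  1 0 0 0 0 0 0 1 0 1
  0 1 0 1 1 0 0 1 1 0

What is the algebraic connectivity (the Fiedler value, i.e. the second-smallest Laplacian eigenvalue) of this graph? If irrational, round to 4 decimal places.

Each diagonal entry of L is the vertex degree and each off-diagonal entry is -1 where an edge is present, 0 otherwise; in the order [0, 1, 2, 3, 4, 5, 6, 7, 8, 9] the diagonal is [3, 3, 3, 4, 4, 5, 5, 5, 3, 5]. The sorted Laplacian eigenvalues are [0, 1.5431, 2.4206, 3.1552, 3.3937, 4.7604, 5, 5.8629, 6.6626, 7.2015]; the algebraic connectivity is the second entry, 1.5431. The largest eigenvalue, 7.2015, is at most the vertex count 10. By the matrix-tree theorem the graph has (1/10) * product of the nonzero eigenvalues = 26780 spanning trees.

1.5431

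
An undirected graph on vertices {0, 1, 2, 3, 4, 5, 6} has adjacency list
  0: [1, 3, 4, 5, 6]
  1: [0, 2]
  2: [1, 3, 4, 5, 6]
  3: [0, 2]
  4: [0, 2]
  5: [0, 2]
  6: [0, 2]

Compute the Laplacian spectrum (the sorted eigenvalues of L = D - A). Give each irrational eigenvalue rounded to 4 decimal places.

Reading degrees in the order [0, 1, 2, 3, 4, 5, 6] gives [5, 2, 5, 2, 2, 2, 2]; set D = diag(5, 2, 5, 2, 2, 2, 2) and form L = D - A. Since every row of L sums to 0, the all-ones vector is in the kernel and 0 is an eigenvalue. The single zero eigenvalue shows the graph is connected. By the matrix-tree theorem the graph has (1/7) * product of the nonzero eigenvalues = 80 spanning trees.

[0, 2, 2, 2, 2, 5, 7]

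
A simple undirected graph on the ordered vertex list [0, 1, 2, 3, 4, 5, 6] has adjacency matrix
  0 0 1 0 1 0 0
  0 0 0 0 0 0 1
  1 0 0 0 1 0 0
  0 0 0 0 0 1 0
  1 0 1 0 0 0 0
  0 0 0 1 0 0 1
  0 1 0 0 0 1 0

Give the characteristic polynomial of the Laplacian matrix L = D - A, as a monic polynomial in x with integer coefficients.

Each diagonal entry of L is the vertex degree and each off-diagonal entry is -1 where an edge is present, 0 otherwise; in the order [0, 1, 2, 3, 4, 5, 6] the diagonal is [2, 1, 2, 1, 2, 2, 2]. L has integer entries, so p(x) = det(xI - L) has integer coefficients. Expanding the determinant yields x^7 - 12x^6 + 55x^5 - 118x^4 + 114x^3 - 36x^2. The constant term is 0 because L is singular (the all-ones vector lies in its kernel). There are 2 zeros in the spectrum, matching the 2 components. The eigenvalues sum to 12, which equals trace(L) = 2|E|.

x^7 - 12x^6 + 55x^5 - 118x^4 + 114x^3 - 36x^2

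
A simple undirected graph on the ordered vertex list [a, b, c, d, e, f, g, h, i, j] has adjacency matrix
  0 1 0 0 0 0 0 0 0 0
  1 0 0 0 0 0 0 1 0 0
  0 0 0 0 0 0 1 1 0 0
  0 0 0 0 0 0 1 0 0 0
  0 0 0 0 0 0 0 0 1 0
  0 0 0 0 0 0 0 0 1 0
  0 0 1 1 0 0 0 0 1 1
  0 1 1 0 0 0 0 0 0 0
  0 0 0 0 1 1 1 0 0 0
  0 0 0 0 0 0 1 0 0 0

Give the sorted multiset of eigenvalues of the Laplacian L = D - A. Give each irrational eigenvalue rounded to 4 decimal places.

[0, 0.1592, 0.4563, 1, 1, 1, 2.2121, 3.2583, 3.5836, 5.3305]

Each diagonal entry of L is the vertex degree and each off-diagonal entry is -1 where an edge is present, 0 otherwise; in the order [a, b, c, d, e, f, g, h, i, j] the diagonal is [1, 2, 2, 1, 1, 1, 4, 2, 3, 1]. Since every row of L sums to 0, the all-ones vector is in the kernel and 0 is an eigenvalue. The largest eigenvalue, 5.3305, is at most the vertex count 10.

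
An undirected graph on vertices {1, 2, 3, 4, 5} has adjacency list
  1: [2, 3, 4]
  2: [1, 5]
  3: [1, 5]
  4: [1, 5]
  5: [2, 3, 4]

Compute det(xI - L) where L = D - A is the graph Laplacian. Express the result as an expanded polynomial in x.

x^5 - 12x^4 + 51x^3 - 92x^2 + 60x

With the vertex order [1, 2, 3, 4, 5], the degrees are [3, 2, 2, 2, 3], giving D = diag(3, 2, 2, 2, 3) and L = D - A. Computing det(xI - L) by cofactor expansion (or equivalently via sum-over-permutations) gives x^5 - 12x^4 + 51x^3 - 92x^2 + 60x. The constant term is 0 because L is singular (the all-ones vector lies in its kernel). There is one zero in the spectrum, matching the 1 component. By the matrix-tree theorem the graph has (1/5) * product of the nonzero eigenvalues = 12 spanning trees.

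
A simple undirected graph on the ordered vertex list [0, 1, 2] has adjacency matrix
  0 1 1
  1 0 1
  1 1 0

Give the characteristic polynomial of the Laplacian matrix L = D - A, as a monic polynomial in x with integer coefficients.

x^3 - 6x^2 + 9x

With the vertex order [0, 1, 2], the degrees are [2, 2, 2], giving D = diag(2, 2, 2) and L = D - A. Computing det(xI - L) by cofactor expansion (or equivalently via sum-over-permutations) gives x^3 - 6x^2 + 9x. Since p(0) = det(-L) = 0, x divides p(x).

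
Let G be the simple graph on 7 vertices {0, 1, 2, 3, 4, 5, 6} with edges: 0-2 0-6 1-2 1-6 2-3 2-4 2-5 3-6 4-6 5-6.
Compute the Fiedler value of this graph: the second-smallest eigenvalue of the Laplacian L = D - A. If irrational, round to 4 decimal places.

2

Each diagonal entry of L is the vertex degree and each off-diagonal entry is -1 where an edge is present, 0 otherwise; in the order [0, 1, 2, 3, 4, 5, 6] the diagonal is [2, 2, 5, 2, 2, 2, 5]. Computing the eigenvalues of L and sorting gives [0, 2, 2, 2, 2, 5, 7]. The Fiedler value lambda_2 = 2 is strictly positive, so the graph is connected. By the matrix-tree theorem the graph has (1/7) * product of the nonzero eigenvalues = 80 spanning trees.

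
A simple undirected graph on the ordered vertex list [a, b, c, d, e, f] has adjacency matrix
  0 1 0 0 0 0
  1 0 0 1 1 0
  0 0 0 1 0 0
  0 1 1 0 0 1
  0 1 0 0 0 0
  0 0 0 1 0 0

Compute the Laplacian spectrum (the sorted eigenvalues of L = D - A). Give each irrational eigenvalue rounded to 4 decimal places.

Each diagonal entry of L is the vertex degree and each off-diagonal entry is -1 where an edge is present, 0 otherwise; in the order [a, b, c, d, e, f] the diagonal is [1, 3, 1, 3, 1, 1]. The multiplicity of 0 as a Laplacian eigenvalue equals the number of connected components. There is one zero in the spectrum, matching the 1 component.

[0, 0.4384, 1, 1, 3, 4.5616]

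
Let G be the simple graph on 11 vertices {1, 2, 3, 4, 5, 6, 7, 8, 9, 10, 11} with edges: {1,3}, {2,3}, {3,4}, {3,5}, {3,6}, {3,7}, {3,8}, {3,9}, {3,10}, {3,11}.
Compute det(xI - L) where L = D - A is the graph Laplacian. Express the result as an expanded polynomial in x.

With the vertex order [1, 2, 3, 4, 5, 6, 7, 8, 9, 10, 11], the degrees are [1, 1, 10, 1, 1, 1, 1, 1, 1, 1, 1], giving D = diag(1, 1, 10, 1, 1, 1, 1, 1, 1, 1, 1) and L = D - A. Computing det(xI - L) by cofactor expansion (or equivalently via sum-over-permutations) gives x^11 - 20x^10 + 135x^9 - 480x^8 + 1050x^7 - 1512x^6 + 1470x^5 - 960x^4 + 405x^3 - 100x^2 + 11x. The coefficient of x^10 equals -trace(L) = -20, matching the sum of degrees.

x^11 - 20x^10 + 135x^9 - 480x^8 + 1050x^7 - 1512x^6 + 1470x^5 - 960x^4 + 405x^3 - 100x^2 + 11x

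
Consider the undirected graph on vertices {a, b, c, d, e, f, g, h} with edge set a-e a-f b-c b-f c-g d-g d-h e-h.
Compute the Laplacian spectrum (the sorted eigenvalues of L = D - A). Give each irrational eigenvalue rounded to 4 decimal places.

Each diagonal entry of L is the vertex degree and each off-diagonal entry is -1 where an edge is present, 0 otherwise; in the order [a, b, c, d, e, f, g, h] the diagonal is [2, 2, 2, 2, 2, 2, 2, 2]. Diagonalising L (or applying a numerical eigensolver to the 8x8 matrix) gives the spectrum above. By the matrix-tree theorem the graph has (1/8) * product of the nonzero eigenvalues = 8 spanning trees.

[0, 0.5858, 0.5858, 2, 2, 3.4142, 3.4142, 4]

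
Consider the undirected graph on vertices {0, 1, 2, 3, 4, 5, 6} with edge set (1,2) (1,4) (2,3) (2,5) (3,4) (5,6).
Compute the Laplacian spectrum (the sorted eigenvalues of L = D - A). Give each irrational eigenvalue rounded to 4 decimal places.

Each diagonal entry of L is the vertex degree and each off-diagonal entry is -1 where an edge is present, 0 otherwise; in the order [0, 1, 2, 3, 4, 5, 6] the diagonal is [0, 2, 3, 2, 2, 2, 1]. Diagonalising L (or applying a numerical eigensolver to the 7x7 matrix) gives the spectrum above. The 2 zero eigenvalues correspond to the 2 connected components.

[0, 0, 0.4384, 2, 2, 3, 4.5616]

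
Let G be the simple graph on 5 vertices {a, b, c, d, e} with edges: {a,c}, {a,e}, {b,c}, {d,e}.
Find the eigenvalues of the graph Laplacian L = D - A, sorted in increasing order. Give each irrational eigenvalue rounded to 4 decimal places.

[0, 0.3820, 1.3820, 2.6180, 3.6180]

Reading degrees in the order [a, b, c, d, e] gives [2, 1, 2, 1, 2]; set D = diag(2, 1, 2, 1, 2) and form L = D - A. L is symmetric positive semidefinite, so every eigenvalue is real and nonnegative. The single zero eigenvalue shows the graph is connected.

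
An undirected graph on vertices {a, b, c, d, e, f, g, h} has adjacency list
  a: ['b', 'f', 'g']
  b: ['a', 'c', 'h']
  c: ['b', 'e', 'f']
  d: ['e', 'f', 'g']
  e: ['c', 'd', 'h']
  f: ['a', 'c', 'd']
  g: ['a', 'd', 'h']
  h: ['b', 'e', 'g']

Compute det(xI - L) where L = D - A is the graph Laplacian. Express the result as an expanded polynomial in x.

With the vertex order [a, b, c, d, e, f, g, h], the degrees are [3, 3, 3, 3, 3, 3, 3, 3], giving D = diag(3, 3, 3, 3, 3, 3, 3, 3) and L = D - A. L has integer entries, so p(x) = det(xI - L) has integer coefficients. Expanding the determinant yields x^8 - 24x^7 + 240x^6 - 1296x^5 + 4080x^4 - 7488x^3 + 7424x^2 - 3072x. The coefficient of x^7 equals -trace(L) = -24, matching the sum of degrees. The largest eigenvalue, 6, is at most the vertex count 8.

x^8 - 24x^7 + 240x^6 - 1296x^5 + 4080x^4 - 7488x^3 + 7424x^2 - 3072x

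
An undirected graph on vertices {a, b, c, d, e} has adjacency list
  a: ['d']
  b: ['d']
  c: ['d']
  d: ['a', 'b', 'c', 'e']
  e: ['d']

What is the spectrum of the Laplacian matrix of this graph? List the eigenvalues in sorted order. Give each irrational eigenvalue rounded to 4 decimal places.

[0, 1, 1, 1, 5]

Reading degrees in the order [a, b, c, d, e] gives [1, 1, 1, 4, 1]; set D = diag(1, 1, 1, 4, 1) and form L = D - A. Since every row of L sums to 0, the all-ones vector is in the kernel and 0 is an eigenvalue. The single zero eigenvalue shows the graph is connected. The eigenvalues sum to 8, which equals trace(L) = 2|E|.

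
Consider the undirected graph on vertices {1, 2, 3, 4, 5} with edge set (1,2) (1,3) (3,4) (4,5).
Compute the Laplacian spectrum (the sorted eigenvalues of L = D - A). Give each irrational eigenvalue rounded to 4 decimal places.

Each diagonal entry of L is the vertex degree and each off-diagonal entry is -1 where an edge is present, 0 otherwise; in the order [1, 2, 3, 4, 5] the diagonal is [2, 1, 2, 2, 1]. The multiplicity of 0 as a Laplacian eigenvalue equals the number of connected components. The largest eigenvalue, 3.6180, is at most the vertex count 5. By the matrix-tree theorem the graph has (1/5) * product of the nonzero eigenvalues = 1 spanning tree.

[0, 0.3820, 1.3820, 2.6180, 3.6180]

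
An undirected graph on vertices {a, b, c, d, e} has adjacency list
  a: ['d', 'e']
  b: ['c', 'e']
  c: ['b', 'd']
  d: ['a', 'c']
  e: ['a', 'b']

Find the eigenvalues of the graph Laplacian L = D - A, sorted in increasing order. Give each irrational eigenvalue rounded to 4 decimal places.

With the vertex order [a, b, c, d, e], the degrees are [2, 2, 2, 2, 2], giving D = diag(2, 2, 2, 2, 2) and L = D - A. Diagonalising L (or applying a numerical eigensolver to the 5x5 matrix) gives the spectrum above. The largest eigenvalue, 3.6180, is at most the vertex count 5.

[0, 1.3820, 1.3820, 3.6180, 3.6180]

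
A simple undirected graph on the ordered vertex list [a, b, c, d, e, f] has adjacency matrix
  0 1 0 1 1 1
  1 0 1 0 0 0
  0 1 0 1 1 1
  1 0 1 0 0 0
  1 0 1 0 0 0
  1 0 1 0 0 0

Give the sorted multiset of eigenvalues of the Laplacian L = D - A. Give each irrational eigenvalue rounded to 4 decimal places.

[0, 2, 2, 2, 4, 6]

Reading degrees in the order [a, b, c, d, e, f] gives [4, 2, 4, 2, 2, 2]; set D = diag(4, 2, 4, 2, 2, 2) and form L = D - A. Since every row of L sums to 0, the all-ones vector is in the kernel and 0 is an eigenvalue. The largest eigenvalue, 6, is at most the vertex count 6. There is one zero in the spectrum, matching the 1 component.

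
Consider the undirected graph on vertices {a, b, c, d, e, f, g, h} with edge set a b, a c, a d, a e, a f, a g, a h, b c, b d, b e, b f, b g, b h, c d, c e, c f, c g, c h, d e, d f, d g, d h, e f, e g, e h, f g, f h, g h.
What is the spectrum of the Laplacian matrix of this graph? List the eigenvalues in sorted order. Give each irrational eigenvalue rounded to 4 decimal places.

[0, 8, 8, 8, 8, 8, 8, 8]

Reading degrees in the order [a, b, c, d, e, f, g, h] gives [7, 7, 7, 7, 7, 7, 7, 7]; set D = diag(7, 7, 7, 7, 7, 7, 7, 7) and form L = D - A. L is symmetric positive semidefinite, so every eigenvalue is real and nonnegative. By the matrix-tree theorem the graph has (1/8) * product of the nonzero eigenvalues = 262144 spanning trees.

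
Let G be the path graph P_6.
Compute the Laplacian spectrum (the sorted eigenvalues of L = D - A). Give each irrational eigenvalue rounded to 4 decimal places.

[0, 0.2679, 1, 2, 3, 3.7321]

The graph has 6 vertices and degree multiset [2, 2, 2, 2, 1, 1]; D is the diagonal matrix of degrees and L = D - A. The multiplicity of 0 as a Laplacian eigenvalue equals the number of connected components.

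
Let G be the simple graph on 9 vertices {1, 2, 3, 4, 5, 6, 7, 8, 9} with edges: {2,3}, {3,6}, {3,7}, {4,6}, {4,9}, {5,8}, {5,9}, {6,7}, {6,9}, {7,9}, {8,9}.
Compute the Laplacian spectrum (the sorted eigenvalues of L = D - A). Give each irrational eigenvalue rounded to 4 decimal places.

Reading degrees in the order [1, 2, 3, 4, 5, 6, 7, 8, 9] gives [0, 1, 3, 2, 2, 4, 3, 2, 5]; set D = diag(0, 1, 3, 2, 2, 4, 3, 2, 5) and form L = D - A. The multiplicity of 0 as a Laplacian eigenvalue equals the number of connected components. The 2 zero eigenvalues correspond to the 2 connected components. The largest eigenvalue, 6.1713, is at most the vertex count 9. There are 2 zeros in the spectrum, matching the 2 components.

[0, 0, 0.5406, 1.1869, 2.1363, 3, 4, 4.9649, 6.1713]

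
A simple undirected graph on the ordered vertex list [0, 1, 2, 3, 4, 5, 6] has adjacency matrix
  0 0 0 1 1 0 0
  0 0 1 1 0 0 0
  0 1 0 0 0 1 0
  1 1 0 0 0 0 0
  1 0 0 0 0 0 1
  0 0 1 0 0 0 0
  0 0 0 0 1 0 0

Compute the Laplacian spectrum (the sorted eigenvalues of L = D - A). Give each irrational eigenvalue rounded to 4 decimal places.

[0, 0.1981, 0.7530, 1.5550, 2.4450, 3.2470, 3.8019]

With the vertex order [0, 1, 2, 3, 4, 5, 6], the degrees are [2, 2, 2, 2, 2, 1, 1], giving D = diag(2, 2, 2, 2, 2, 1, 1) and L = D - A. Diagonalising L (or applying a numerical eigensolver to the 7x7 matrix) gives the spectrum above. The single zero eigenvalue shows the graph is connected. There is one zero in the spectrum, matching the 1 component. By the matrix-tree theorem the graph has (1/7) * product of the nonzero eigenvalues = 1 spanning tree.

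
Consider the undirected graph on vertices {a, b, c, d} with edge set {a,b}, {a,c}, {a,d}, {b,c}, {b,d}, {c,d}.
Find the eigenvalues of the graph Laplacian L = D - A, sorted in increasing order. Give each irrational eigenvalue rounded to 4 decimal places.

With the vertex order [a, b, c, d], the degrees are [3, 3, 3, 3], giving D = diag(3, 3, 3, 3) and L = D - A. L is symmetric positive semidefinite, so every eigenvalue is real and nonnegative. There is one zero in the spectrum, matching the 1 component. The eigenvalues sum to 12, which equals trace(L) = 2|E|.

[0, 4, 4, 4]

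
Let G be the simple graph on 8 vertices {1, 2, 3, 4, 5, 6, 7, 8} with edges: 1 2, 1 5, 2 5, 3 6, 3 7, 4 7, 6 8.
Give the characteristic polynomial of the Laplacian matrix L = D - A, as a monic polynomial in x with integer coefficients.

x^8 - 14x^7 + 78x^6 - 218x^5 + 314x^4 - 210x^3 + 45x^2

Reading degrees in the order [1, 2, 3, 4, 5, 6, 7, 8] gives [2, 2, 2, 1, 2, 2, 2, 1]; set D = diag(2, 2, 2, 1, 2, 2, 2, 1) and form L = D - A. Computing det(xI - L) by cofactor expansion (or equivalently via sum-over-permutations) gives x^8 - 14x^7 + 78x^6 - 218x^5 + 314x^4 - 210x^3 + 45x^2. The coefficient of x^7 equals -trace(L) = -14, matching the sum of degrees. The eigenvalues sum to 14, which equals trace(L) = 2|E|. The largest eigenvalue, 3.6180, is at most the vertex count 8.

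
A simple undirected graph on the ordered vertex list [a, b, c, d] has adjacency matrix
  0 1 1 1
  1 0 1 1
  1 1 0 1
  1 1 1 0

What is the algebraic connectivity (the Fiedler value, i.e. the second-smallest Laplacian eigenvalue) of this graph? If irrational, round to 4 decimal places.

4

Reading degrees in the order [a, b, c, d] gives [3, 3, 3, 3]; set D = diag(3, 3, 3, 3) and form L = D - A. Computing the eigenvalues of L and sorting gives [0, 4, 4, 4]. The Fiedler value lambda_2 = 4 is strictly positive, so the graph is connected. By the matrix-tree theorem the graph has (1/4) * product of the nonzero eigenvalues = 16 spanning trees.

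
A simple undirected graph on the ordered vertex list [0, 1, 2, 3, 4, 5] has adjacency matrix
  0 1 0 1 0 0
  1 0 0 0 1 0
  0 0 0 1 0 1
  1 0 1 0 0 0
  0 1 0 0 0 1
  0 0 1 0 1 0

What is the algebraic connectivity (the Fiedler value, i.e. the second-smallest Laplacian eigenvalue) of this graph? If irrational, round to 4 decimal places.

1

With the vertex order [0, 1, 2, 3, 4, 5], the degrees are [2, 2, 2, 2, 2, 2], giving D = diag(2, 2, 2, 2, 2, 2) and L = D - A. The smallest Laplacian eigenvalue is always 0. The next one, lambda_2 = 1, measures how hard the graph is to disconnect: larger values mean better connectivity. The largest eigenvalue, 4, is at most the vertex count 6.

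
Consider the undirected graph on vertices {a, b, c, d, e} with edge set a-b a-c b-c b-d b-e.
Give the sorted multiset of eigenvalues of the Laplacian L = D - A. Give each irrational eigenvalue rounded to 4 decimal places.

Each diagonal entry of L is the vertex degree and each off-diagonal entry is -1 where an edge is present, 0 otherwise; in the order [a, b, c, d, e] the diagonal is [2, 4, 2, 1, 1]. Since every row of L sums to 0, the all-ones vector is in the kernel and 0 is an eigenvalue. The single zero eigenvalue shows the graph is connected. The largest eigenvalue, 5, is at most the vertex count 5.

[0, 1, 1, 3, 5]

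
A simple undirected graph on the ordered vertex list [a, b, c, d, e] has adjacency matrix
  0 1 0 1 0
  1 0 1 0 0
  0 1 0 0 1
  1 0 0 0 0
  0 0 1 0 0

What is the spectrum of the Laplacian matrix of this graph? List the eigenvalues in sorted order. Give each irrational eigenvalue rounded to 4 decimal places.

Reading degrees in the order [a, b, c, d, e] gives [2, 2, 2, 1, 1]; set D = diag(2, 2, 2, 1, 1) and form L = D - A. Since every row of L sums to 0, the all-ones vector is in the kernel and 0 is an eigenvalue. The eigenvalues sum to 8, which equals trace(L) = 2|E|.

[0, 0.3820, 1.3820, 2.6180, 3.6180]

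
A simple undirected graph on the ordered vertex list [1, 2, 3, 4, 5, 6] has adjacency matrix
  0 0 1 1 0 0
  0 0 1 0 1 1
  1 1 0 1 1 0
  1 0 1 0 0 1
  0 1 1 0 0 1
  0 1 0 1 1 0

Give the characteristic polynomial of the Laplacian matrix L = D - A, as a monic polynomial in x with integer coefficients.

Reading degrees in the order [1, 2, 3, 4, 5, 6] gives [2, 3, 4, 3, 3, 3]; set D = diag(2, 3, 4, 3, 3, 3) and form L = D - A. Computing det(xI - L) by cofactor expansion (or equivalently via sum-over-permutations) gives x^6 - 18x^5 + 125x^4 - 416x^3 + 656x^2 - 384x. The coefficient of x^5 equals -trace(L) = -18, matching the sum of degrees. By the matrix-tree theorem the graph has (1/6) * product of the nonzero eigenvalues = 64 spanning trees.

x^6 - 18x^5 + 125x^4 - 416x^3 + 656x^2 - 384x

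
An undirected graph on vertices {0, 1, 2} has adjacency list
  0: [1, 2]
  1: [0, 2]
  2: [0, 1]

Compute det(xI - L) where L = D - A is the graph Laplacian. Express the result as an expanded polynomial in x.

x^3 - 6x^2 + 9x

With the vertex order [0, 1, 2], the degrees are [2, 2, 2], giving D = diag(2, 2, 2) and L = D - A. The eigenvalues of L are [0, 3, 3]; the characteristic polynomial is the product of (x - lambda_i), which multiplies out to x^3 - 6x^2 + 9x. The coefficient of x^2 equals -trace(L) = -6, matching the sum of degrees. By the matrix-tree theorem the graph has (1/3) * product of the nonzero eigenvalues = 3 spanning trees.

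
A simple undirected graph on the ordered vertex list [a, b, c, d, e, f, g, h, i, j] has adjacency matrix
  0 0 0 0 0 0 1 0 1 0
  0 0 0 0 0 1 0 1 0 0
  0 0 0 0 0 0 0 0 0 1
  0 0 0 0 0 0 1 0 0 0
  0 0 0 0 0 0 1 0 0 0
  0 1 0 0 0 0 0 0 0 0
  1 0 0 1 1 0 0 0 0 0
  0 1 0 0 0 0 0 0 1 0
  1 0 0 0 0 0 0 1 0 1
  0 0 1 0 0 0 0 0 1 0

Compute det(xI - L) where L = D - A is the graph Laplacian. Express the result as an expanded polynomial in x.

Each diagonal entry of L is the vertex degree and each off-diagonal entry is -1 where an edge is present, 0 otherwise; in the order [a, b, c, d, e, f, g, h, i, j] the diagonal is [2, 2, 1, 1, 1, 1, 3, 2, 3, 2]. Computing det(xI - L) by cofactor expansion (or equivalently via sum-over-permutations) gives x^10 - 18x^9 + 134x^8 - 536x^7 + 1254x^6 - 1752x^5 + 1431x^4 - 638x^3 + 134x^2 - 10x. The coefficient of x^9 equals -trace(L) = -18, matching the sum of degrees. By the matrix-tree theorem the graph has (1/10) * product of the nonzero eigenvalues = 1 spanning tree.

x^10 - 18x^9 + 134x^8 - 536x^7 + 1254x^6 - 1752x^5 + 1431x^4 - 638x^3 + 134x^2 - 10x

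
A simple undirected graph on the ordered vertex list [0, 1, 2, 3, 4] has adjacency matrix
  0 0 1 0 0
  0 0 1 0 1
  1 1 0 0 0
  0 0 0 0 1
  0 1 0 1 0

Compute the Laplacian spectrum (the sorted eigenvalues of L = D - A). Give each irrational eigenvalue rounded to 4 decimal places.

With the vertex order [0, 1, 2, 3, 4], the degrees are [1, 2, 2, 1, 2], giving D = diag(1, 2, 2, 1, 2) and L = D - A. L is symmetric positive semidefinite, so every eigenvalue is real and nonnegative.

[0, 0.3820, 1.3820, 2.6180, 3.6180]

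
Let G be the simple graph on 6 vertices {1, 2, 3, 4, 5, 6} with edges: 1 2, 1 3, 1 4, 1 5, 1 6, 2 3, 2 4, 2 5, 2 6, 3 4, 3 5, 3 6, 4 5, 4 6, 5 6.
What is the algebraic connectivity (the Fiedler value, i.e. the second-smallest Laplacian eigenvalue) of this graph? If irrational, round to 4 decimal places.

Reading degrees in the order [1, 2, 3, 4, 5, 6] gives [5, 5, 5, 5, 5, 5]; set D = diag(5, 5, 5, 5, 5, 5) and form L = D - A. Computing the eigenvalues of L and sorting gives [0, 6, 6, 6, 6, 6]. The Fiedler value lambda_2 = 6 is strictly positive, so the graph is connected. The largest eigenvalue, 6, is at most the vertex count 6.

6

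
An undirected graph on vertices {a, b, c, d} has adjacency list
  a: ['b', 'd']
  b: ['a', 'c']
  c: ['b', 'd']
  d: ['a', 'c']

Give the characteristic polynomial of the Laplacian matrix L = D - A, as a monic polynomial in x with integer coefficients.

x^4 - 8x^3 + 20x^2 - 16x

Each diagonal entry of L is the vertex degree and each off-diagonal entry is -1 where an edge is present, 0 otherwise; in the order [a, b, c, d] the diagonal is [2, 2, 2, 2]. Computing det(xI - L) by cofactor expansion (or equivalently via sum-over-permutations) gives x^4 - 8x^3 + 20x^2 - 16x. The coefficient of x^3 equals -trace(L) = -8, matching the sum of degrees. By the matrix-tree theorem the graph has (1/4) * product of the nonzero eigenvalues = 4 spanning trees.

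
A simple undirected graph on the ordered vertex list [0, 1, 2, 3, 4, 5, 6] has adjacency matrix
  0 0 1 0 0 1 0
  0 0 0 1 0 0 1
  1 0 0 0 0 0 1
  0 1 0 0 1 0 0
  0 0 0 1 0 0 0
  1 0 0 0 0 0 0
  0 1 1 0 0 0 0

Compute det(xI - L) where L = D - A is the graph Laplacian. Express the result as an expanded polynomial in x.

Reading degrees in the order [0, 1, 2, 3, 4, 5, 6] gives [2, 2, 2, 2, 1, 1, 2]; set D = diag(2, 2, 2, 2, 1, 1, 2) and form L = D - A. L has integer entries, so p(x) = det(xI - L) has integer coefficients. Expanding the determinant yields x^7 - 12x^6 + 55x^5 - 120x^4 + 126x^3 - 56x^2 + 7x. The constant term is 0 because L is singular (the all-ones vector lies in its kernel). The largest eigenvalue, 3.8019, is at most the vertex count 7.

x^7 - 12x^6 + 55x^5 - 120x^4 + 126x^3 - 56x^2 + 7x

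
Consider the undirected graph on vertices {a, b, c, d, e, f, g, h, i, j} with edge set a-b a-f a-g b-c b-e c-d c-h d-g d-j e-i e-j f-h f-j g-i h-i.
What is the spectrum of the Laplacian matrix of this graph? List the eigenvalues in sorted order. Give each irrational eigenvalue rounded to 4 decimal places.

[0, 2, 2, 2, 2, 2, 5, 5, 5, 5]

With the vertex order [a, b, c, d, e, f, g, h, i, j], the degrees are [3, 3, 3, 3, 3, 3, 3, 3, 3, 3], giving D = diag(3, 3, 3, 3, 3, 3, 3, 3, 3, 3) and L = D - A. L is symmetric positive semidefinite, so every eigenvalue is real and nonnegative. The largest eigenvalue, 5, is at most the vertex count 10.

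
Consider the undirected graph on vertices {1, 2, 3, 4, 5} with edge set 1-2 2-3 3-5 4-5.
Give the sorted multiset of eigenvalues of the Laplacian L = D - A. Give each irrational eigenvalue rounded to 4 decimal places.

With the vertex order [1, 2, 3, 4, 5], the degrees are [1, 2, 2, 1, 2], giving D = diag(1, 2, 2, 1, 2) and L = D - A. The multiplicity of 0 as a Laplacian eigenvalue equals the number of connected components. The single zero eigenvalue shows the graph is connected. The eigenvalues sum to 8, which equals trace(L) = 2|E|.

[0, 0.3820, 1.3820, 2.6180, 3.6180]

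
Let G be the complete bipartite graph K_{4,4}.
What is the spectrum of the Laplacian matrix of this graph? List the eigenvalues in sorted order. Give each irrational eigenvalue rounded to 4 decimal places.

[0, 4, 4, 4, 4, 4, 4, 8]

The graph has 8 vertices and degree multiset [4, 4, 4, 4, 4, 4, 4, 4]; D is the diagonal matrix of degrees and L = D - A. The multiplicity of 0 as a Laplacian eigenvalue equals the number of connected components. The single zero eigenvalue shows the graph is connected.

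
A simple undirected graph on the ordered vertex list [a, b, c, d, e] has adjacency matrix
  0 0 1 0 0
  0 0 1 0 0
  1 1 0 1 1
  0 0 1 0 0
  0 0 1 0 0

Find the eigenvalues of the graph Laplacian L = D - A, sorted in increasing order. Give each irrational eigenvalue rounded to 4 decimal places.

[0, 1, 1, 1, 5]

Each diagonal entry of L is the vertex degree and each off-diagonal entry is -1 where an edge is present, 0 otherwise; in the order [a, b, c, d, e] the diagonal is [1, 1, 4, 1, 1]. The multiplicity of 0 as a Laplacian eigenvalue equals the number of connected components.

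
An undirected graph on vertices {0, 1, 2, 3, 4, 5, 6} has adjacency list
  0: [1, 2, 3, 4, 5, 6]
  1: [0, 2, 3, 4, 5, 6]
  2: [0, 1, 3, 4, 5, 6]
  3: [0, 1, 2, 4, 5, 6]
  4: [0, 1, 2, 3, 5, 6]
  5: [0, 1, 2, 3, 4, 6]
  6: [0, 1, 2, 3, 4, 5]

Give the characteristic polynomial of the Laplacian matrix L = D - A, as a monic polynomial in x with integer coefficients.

Each diagonal entry of L is the vertex degree and each off-diagonal entry is -1 where an edge is present, 0 otherwise; in the order [0, 1, 2, 3, 4, 5, 6] the diagonal is [6, 6, 6, 6, 6, 6, 6]. The eigenvalues of L are [0, 7, 7, 7, 7, 7, 7]; the characteristic polynomial is the product of (x - lambda_i), which multiplies out to x^7 - 42x^6 + 735x^5 - 6860x^4 + 36015x^3 - 100842x^2 + 117649x. Since p(0) = det(-L) = 0, x divides p(x). The largest eigenvalue, 7, is at most the vertex count 7. There is one zero in the spectrum, matching the 1 component.

x^7 - 42x^6 + 735x^5 - 6860x^4 + 36015x^3 - 100842x^2 + 117649x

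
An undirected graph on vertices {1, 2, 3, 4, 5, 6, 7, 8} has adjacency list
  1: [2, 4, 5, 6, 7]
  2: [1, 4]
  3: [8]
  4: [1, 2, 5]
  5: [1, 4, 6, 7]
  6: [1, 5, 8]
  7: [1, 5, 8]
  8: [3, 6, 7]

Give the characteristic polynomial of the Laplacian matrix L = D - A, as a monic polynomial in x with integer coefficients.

x^8 - 24x^7 + 235x^6 - 1208x^5 + 3484x^4 - 5544x^3 + 4376x^2 - 1248x

With the vertex order [1, 2, 3, 4, 5, 6, 7, 8], the degrees are [5, 2, 1, 3, 4, 3, 3, 3], giving D = diag(5, 2, 1, 3, 4, 3, 3, 3) and L = D - A. L has integer entries, so p(x) = det(xI - L) has integer coefficients. Expanding the determinant yields x^8 - 24x^7 + 235x^6 - 1208x^5 + 3484x^4 - 5544x^3 + 4376x^2 - 1248x. The coefficient of x^7 equals -trace(L) = -24, matching the sum of degrees. The largest eigenvalue, 6.2165, is at most the vertex count 8. The eigenvalues sum to 24, which equals trace(L) = 2|E|.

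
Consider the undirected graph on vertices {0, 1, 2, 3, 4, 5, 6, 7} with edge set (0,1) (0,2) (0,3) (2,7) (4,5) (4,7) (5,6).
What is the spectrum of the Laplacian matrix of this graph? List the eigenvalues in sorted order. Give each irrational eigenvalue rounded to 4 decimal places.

Each diagonal entry of L is the vertex degree and each off-diagonal entry is -1 where an edge is present, 0 otherwise; in the order [0, 1, 2, 3, 4, 5, 6, 7] the diagonal is [3, 1, 2, 1, 2, 2, 1, 2]. The multiplicity of 0 as a Laplacian eigenvalue equals the number of connected components. The single zero eigenvalue shows the graph is connected. The largest eigenvalue, 4.2332, is at most the vertex count 8.

[0, 0.1667, 0.7276, 1, 1.6353, 2.6729, 3.5643, 4.2332]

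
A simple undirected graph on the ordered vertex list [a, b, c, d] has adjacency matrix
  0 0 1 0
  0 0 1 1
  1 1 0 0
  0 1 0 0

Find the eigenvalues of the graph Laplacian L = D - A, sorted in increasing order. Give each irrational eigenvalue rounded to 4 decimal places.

With the vertex order [a, b, c, d], the degrees are [1, 2, 2, 1], giving D = diag(1, 2, 2, 1) and L = D - A. Diagonalising L (or applying a numerical eigensolver to the 4x4 matrix) gives the spectrum above. The largest eigenvalue, 3.4142, is at most the vertex count 4. By the matrix-tree theorem the graph has (1/4) * product of the nonzero eigenvalues = 1 spanning tree.

[0, 0.5858, 2, 3.4142]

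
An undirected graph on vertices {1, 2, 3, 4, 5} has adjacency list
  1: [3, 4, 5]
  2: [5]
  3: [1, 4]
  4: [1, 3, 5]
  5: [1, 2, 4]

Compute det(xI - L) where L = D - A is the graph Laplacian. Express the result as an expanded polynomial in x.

x^5 - 12x^4 + 50x^3 - 82x^2 + 40x

Each diagonal entry of L is the vertex degree and each off-diagonal entry is -1 where an edge is present, 0 otherwise; in the order [1, 2, 3, 4, 5] the diagonal is [3, 1, 2, 3, 3]. Computing det(xI - L) by cofactor expansion (or equivalently via sum-over-permutations) gives x^5 - 12x^4 + 50x^3 - 82x^2 + 40x. The coefficient of x^4 equals -trace(L) = -12, matching the sum of degrees. There is one zero in the spectrum, matching the 1 component.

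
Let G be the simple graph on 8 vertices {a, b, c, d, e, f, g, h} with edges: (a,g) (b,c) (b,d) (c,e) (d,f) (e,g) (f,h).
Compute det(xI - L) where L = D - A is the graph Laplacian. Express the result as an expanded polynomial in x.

x^8 - 14x^7 + 78x^6 - 220x^5 + 330x^4 - 252x^3 + 84x^2 - 8x

Each diagonal entry of L is the vertex degree and each off-diagonal entry is -1 where an edge is present, 0 otherwise; in the order [a, b, c, d, e, f, g, h] the diagonal is [1, 2, 2, 2, 2, 2, 2, 1]. L has integer entries, so p(x) = det(xI - L) has integer coefficients. Expanding the determinant yields x^8 - 14x^7 + 78x^6 - 220x^5 + 330x^4 - 252x^3 + 84x^2 - 8x. Since p(0) = det(-L) = 0, x divides p(x). The eigenvalues sum to 14, which equals trace(L) = 2|E|. The largest eigenvalue, 3.8478, is at most the vertex count 8.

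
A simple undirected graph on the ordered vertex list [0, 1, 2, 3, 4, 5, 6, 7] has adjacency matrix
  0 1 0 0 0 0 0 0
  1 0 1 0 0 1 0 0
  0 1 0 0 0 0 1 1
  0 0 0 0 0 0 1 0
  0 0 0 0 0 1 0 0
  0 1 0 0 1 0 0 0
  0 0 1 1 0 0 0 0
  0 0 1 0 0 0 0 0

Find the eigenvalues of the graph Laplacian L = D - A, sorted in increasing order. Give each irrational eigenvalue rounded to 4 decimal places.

Each diagonal entry of L is the vertex degree and each off-diagonal entry is -1 where an edge is present, 0 otherwise; in the order [0, 1, 2, 3, 4, 5, 6, 7] the diagonal is [1, 3, 3, 1, 1, 2, 2, 1]. L is symmetric positive semidefinite, so every eigenvalue is real and nonnegative. The single zero eigenvalue shows the graph is connected. The largest eigenvalue, 4.6855, is at most the vertex count 8.

[0, 0.2509, 0.5858, 0.7287, 2, 2.3349, 3.4142, 4.6855]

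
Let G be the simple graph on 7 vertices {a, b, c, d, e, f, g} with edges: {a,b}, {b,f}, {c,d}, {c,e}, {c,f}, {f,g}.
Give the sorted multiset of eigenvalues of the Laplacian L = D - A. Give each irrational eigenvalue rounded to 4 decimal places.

[0, 0.3217, 0.6802, 1, 2.1397, 3.2297, 4.6287]

Reading degrees in the order [a, b, c, d, e, f, g] gives [1, 2, 3, 1, 1, 3, 1]; set D = diag(1, 2, 3, 1, 1, 3, 1) and form L = D - A. The multiplicity of 0 as a Laplacian eigenvalue equals the number of connected components. The eigenvalues sum to 12, which equals trace(L) = 2|E|.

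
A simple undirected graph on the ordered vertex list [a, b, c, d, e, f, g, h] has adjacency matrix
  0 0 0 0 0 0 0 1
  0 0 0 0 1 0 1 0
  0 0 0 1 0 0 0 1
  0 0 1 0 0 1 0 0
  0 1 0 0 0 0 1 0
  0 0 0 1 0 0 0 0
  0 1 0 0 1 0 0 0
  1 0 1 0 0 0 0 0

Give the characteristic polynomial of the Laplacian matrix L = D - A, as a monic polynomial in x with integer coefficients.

x^8 - 14x^7 + 78x^6 - 218x^5 + 314x^4 - 210x^3 + 45x^2

With the vertex order [a, b, c, d, e, f, g, h], the degrees are [1, 2, 2, 2, 2, 1, 2, 2], giving D = diag(1, 2, 2, 2, 2, 1, 2, 2) and L = D - A. L has integer entries, so p(x) = det(xI - L) has integer coefficients. Expanding the determinant yields x^8 - 14x^7 + 78x^6 - 218x^5 + 314x^4 - 210x^3 + 45x^2. The constant term is 0 because L is singular (the all-ones vector lies in its kernel). There are 2 zeros in the spectrum, matching the 2 components.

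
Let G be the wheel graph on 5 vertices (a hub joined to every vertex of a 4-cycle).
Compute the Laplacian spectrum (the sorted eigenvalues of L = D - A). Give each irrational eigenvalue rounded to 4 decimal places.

The graph has 5 vertices and degree multiset [4, 3, 3, 3, 3]; D is the diagonal matrix of degrees and L = D - A. L is symmetric positive semidefinite, so every eigenvalue is real and nonnegative. The single zero eigenvalue shows the graph is connected. The eigenvalues sum to 16, which equals trace(L) = 2|E|.

[0, 3, 3, 5, 5]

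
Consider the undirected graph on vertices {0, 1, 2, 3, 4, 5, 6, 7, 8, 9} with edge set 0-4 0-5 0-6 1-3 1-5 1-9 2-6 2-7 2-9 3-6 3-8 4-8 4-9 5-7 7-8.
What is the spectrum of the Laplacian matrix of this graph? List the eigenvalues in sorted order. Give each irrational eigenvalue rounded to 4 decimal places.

Each diagonal entry of L is the vertex degree and each off-diagonal entry is -1 where an edge is present, 0 otherwise; in the order [0, 1, 2, 3, 4, 5, 6, 7, 8, 9] the diagonal is [3, 3, 3, 3, 3, 3, 3, 3, 3, 3]. Since every row of L sums to 0, the all-ones vector is in the kernel and 0 is an eigenvalue. The single zero eigenvalue shows the graph is connected. The largest eigenvalue, 5, is at most the vertex count 10.

[0, 2, 2, 2, 2, 2, 5, 5, 5, 5]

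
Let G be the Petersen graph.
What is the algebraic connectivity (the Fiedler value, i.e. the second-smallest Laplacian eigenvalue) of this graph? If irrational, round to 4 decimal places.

The graph has 10 vertices and degree multiset [3, 3, 3, 3, 3, 3, 3, 3, 3, 3]; D is the diagonal matrix of degrees and L = D - A. The sorted Laplacian eigenvalues are [0, 2, 2, 2, 2, 2, 5, 5, 5, 5]; the algebraic connectivity is the second entry, 2. There is one zero in the spectrum, matching the 1 component. The largest eigenvalue, 5, is at most the vertex count 10.

2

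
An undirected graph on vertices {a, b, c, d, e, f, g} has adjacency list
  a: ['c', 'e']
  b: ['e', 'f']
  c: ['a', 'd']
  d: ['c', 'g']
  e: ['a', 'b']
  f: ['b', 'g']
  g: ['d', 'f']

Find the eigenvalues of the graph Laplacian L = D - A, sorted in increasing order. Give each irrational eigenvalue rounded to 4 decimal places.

With the vertex order [a, b, c, d, e, f, g], the degrees are [2, 2, 2, 2, 2, 2, 2], giving D = diag(2, 2, 2, 2, 2, 2, 2) and L = D - A. Since every row of L sums to 0, the all-ones vector is in the kernel and 0 is an eigenvalue.

[0, 0.7530, 0.7530, 2.4450, 2.4450, 3.8019, 3.8019]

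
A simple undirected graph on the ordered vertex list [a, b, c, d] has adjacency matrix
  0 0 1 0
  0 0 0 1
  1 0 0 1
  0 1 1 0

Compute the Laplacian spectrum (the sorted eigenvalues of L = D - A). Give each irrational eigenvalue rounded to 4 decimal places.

[0, 0.5858, 2, 3.4142]

Each diagonal entry of L is the vertex degree and each off-diagonal entry is -1 where an edge is present, 0 otherwise; in the order [a, b, c, d] the diagonal is [1, 1, 2, 2]. Since every row of L sums to 0, the all-ones vector is in the kernel and 0 is an eigenvalue. There is one zero in the spectrum, matching the 1 component. By the matrix-tree theorem the graph has (1/4) * product of the nonzero eigenvalues = 1 spanning tree.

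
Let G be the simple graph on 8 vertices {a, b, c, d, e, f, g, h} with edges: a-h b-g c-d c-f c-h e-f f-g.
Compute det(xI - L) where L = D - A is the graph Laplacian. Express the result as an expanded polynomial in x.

Each diagonal entry of L is the vertex degree and each off-diagonal entry is -1 where an edge is present, 0 otherwise; in the order [a, b, c, d, e, f, g, h] the diagonal is [1, 1, 3, 1, 1, 3, 2, 2]. L has integer entries, so p(x) = det(xI - L) has integer coefficients. Expanding the determinant yields x^8 - 14x^7 + 76x^6 - 204x^5 + 286x^4 - 204x^3 + 68x^2 - 8x. The coefficient of x^7 equals -trace(L) = -14, matching the sum of degrees. There is one zero in the spectrum, matching the 1 component. The eigenvalues sum to 14, which equals trace(L) = 2|E|.

x^8 - 14x^7 + 76x^6 - 204x^5 + 286x^4 - 204x^3 + 68x^2 - 8x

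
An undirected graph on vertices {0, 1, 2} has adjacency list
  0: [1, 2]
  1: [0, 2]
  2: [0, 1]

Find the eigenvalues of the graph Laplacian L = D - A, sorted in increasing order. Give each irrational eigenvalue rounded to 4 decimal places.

[0, 3, 3]

Each diagonal entry of L is the vertex degree and each off-diagonal entry is -1 where an edge is present, 0 otherwise; in the order [0, 1, 2] the diagonal is [2, 2, 2]. L is symmetric positive semidefinite, so every eigenvalue is real and nonnegative.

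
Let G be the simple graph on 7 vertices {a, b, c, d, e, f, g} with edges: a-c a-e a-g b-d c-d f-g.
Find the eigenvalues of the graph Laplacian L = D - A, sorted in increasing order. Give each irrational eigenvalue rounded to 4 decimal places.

[0, 0.2603, 0.6262, 1.4055, 2.2742, 3.0996, 4.3342]

Each diagonal entry of L is the vertex degree and each off-diagonal entry is -1 where an edge is present, 0 otherwise; in the order [a, b, c, d, e, f, g] the diagonal is [3, 1, 2, 2, 1, 1, 2]. The multiplicity of 0 as a Laplacian eigenvalue equals the number of connected components. The single zero eigenvalue shows the graph is connected. By the matrix-tree theorem the graph has (1/7) * product of the nonzero eigenvalues = 1 spanning tree.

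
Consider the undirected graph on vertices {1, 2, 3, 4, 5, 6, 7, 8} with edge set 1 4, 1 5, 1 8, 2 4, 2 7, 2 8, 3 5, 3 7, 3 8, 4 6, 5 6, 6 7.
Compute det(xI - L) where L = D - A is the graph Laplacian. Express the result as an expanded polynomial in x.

Reading degrees in the order [1, 2, 3, 4, 5, 6, 7, 8] gives [3, 3, 3, 3, 3, 3, 3, 3]; set D = diag(3, 3, 3, 3, 3, 3, 3, 3) and form L = D - A. L has integer entries, so p(x) = det(xI - L) has integer coefficients. Expanding the determinant yields x^8 - 24x^7 + 240x^6 - 1296x^5 + 4080x^4 - 7488x^3 + 7424x^2 - 3072x. Since p(0) = det(-L) = 0, x divides p(x). The eigenvalues sum to 24, which equals trace(L) = 2|E|.

x^8 - 24x^7 + 240x^6 - 1296x^5 + 4080x^4 - 7488x^3 + 7424x^2 - 3072x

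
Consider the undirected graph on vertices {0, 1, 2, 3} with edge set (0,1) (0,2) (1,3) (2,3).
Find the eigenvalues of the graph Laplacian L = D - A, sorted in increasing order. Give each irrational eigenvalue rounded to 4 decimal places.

Reading degrees in the order [0, 1, 2, 3] gives [2, 2, 2, 2]; set D = diag(2, 2, 2, 2) and form L = D - A. Diagonalising L (or applying a numerical eigensolver to the 4x4 matrix) gives the spectrum above. The eigenvalues sum to 8, which equals trace(L) = 2|E|.

[0, 2, 2, 4]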